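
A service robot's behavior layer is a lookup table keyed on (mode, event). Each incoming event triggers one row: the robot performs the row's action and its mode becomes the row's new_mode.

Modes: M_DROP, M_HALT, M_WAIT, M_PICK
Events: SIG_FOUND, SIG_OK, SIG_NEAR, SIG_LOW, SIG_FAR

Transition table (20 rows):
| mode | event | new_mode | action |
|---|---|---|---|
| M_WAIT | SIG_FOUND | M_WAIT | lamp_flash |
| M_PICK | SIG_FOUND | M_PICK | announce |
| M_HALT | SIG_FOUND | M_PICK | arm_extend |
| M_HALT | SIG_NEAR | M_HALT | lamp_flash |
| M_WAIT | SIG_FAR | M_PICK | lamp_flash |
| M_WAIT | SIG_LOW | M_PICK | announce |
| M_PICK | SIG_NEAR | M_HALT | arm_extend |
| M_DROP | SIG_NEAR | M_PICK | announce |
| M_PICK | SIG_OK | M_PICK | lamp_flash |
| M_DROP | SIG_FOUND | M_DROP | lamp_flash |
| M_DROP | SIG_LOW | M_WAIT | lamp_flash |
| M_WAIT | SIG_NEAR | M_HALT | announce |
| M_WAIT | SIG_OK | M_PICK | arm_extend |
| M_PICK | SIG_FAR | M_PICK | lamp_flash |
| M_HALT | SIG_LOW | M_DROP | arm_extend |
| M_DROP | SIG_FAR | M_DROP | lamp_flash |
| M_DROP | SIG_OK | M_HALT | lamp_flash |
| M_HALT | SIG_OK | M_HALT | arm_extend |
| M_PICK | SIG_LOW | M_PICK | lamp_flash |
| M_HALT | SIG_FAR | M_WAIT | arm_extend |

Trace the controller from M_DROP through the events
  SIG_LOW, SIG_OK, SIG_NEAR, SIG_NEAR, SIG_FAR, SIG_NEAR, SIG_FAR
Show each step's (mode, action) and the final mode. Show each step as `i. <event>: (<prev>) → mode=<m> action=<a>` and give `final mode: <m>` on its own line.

1. SIG_LOW: (M_DROP) → mode=M_WAIT action=lamp_flash
2. SIG_OK: (M_WAIT) → mode=M_PICK action=arm_extend
3. SIG_NEAR: (M_PICK) → mode=M_HALT action=arm_extend
4. SIG_NEAR: (M_HALT) → mode=M_HALT action=lamp_flash
5. SIG_FAR: (M_HALT) → mode=M_WAIT action=arm_extend
6. SIG_NEAR: (M_WAIT) → mode=M_HALT action=announce
7. SIG_FAR: (M_HALT) → mode=M_WAIT action=arm_extend

final mode: M_WAIT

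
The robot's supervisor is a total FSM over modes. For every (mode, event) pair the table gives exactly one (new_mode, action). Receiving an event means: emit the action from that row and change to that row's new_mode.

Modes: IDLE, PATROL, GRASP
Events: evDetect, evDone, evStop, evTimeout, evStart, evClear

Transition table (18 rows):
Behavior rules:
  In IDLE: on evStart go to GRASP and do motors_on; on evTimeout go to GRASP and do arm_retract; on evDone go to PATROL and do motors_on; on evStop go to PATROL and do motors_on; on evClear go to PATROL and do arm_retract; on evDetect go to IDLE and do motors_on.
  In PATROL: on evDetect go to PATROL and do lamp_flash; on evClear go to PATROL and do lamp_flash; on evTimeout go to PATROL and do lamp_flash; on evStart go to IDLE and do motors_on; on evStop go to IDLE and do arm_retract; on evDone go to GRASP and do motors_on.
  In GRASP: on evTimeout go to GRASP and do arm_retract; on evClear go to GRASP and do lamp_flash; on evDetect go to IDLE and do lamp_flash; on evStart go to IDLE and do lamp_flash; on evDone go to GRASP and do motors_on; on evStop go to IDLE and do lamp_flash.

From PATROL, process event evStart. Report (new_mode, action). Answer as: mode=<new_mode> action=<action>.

current mode = PATROL; filter table to that mode:
  (PATROL, evDetect) → (PATROL, lamp_flash)
  (PATROL, evClear) → (PATROL, lamp_flash)
  (PATROL, evTimeout) → (PATROL, lamp_flash)
  (PATROL, evStart) → (IDLE, motors_on)  ← event matches
  (PATROL, evStop) → (IDLE, arm_retract)
  (PATROL, evDone) → (GRASP, motors_on)
event = evStart selects (IDLE, motors_on)

mode=IDLE action=motors_on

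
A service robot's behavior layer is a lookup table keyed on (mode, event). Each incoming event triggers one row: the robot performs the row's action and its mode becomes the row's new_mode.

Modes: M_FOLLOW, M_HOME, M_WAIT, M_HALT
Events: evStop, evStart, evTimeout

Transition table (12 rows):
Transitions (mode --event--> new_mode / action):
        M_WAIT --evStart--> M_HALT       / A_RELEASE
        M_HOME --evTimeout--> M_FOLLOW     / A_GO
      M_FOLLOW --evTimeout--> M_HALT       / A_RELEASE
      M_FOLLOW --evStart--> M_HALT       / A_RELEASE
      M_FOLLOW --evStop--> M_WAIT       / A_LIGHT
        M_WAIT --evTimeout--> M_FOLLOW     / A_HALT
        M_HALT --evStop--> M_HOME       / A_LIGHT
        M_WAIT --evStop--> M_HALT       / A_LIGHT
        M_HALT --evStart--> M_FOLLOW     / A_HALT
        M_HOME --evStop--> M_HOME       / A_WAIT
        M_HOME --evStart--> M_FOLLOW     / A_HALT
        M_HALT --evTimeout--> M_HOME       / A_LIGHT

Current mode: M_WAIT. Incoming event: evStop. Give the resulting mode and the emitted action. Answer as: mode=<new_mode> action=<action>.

mode=M_HALT action=A_LIGHT

current mode = M_WAIT; filter table to that mode:
  (M_WAIT, evStart) → (M_HALT, A_RELEASE)
  (M_WAIT, evTimeout) → (M_FOLLOW, A_HALT)
  (M_WAIT, evStop) → (M_HALT, A_LIGHT)  ← event matches
event = evStop selects (M_HALT, A_LIGHT)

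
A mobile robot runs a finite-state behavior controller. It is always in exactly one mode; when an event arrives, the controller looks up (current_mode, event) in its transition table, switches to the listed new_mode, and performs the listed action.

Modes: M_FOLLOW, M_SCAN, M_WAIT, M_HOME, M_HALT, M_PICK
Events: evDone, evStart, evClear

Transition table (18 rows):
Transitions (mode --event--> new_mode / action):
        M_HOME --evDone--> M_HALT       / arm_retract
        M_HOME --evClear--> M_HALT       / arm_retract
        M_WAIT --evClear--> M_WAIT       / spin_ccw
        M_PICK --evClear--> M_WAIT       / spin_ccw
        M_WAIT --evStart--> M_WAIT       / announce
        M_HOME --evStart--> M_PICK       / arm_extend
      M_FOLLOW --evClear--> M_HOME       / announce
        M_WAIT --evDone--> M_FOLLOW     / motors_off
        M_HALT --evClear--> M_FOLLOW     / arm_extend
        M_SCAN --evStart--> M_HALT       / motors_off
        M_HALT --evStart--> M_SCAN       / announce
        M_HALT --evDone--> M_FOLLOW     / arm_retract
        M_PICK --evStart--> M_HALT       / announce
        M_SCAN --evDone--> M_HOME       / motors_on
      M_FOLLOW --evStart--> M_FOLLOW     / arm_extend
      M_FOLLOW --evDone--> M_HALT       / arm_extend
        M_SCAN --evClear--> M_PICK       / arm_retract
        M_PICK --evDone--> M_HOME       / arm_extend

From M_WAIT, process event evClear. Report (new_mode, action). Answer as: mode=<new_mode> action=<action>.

current mode = M_WAIT; filter table to that mode:
  (M_WAIT, evClear) → (M_WAIT, spin_ccw)  ← event matches
  (M_WAIT, evStart) → (M_WAIT, announce)
  (M_WAIT, evDone) → (M_FOLLOW, motors_off)
event = evClear selects (M_WAIT, spin_ccw)

mode=M_WAIT action=spin_ccw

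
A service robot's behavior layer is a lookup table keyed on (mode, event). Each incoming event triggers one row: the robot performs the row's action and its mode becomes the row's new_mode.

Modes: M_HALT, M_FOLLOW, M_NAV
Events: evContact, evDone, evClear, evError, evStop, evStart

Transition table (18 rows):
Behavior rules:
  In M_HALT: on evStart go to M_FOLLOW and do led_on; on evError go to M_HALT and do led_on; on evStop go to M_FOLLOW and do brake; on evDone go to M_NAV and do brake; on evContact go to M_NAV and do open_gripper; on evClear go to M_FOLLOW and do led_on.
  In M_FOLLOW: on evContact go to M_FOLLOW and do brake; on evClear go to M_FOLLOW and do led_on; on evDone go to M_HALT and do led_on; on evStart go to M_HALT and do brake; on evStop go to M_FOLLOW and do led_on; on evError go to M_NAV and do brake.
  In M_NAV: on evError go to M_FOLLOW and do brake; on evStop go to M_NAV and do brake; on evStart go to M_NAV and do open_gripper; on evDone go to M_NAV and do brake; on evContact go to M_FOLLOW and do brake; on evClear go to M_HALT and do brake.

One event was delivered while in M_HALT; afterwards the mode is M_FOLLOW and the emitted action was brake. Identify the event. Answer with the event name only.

try evContact: (M_HALT, evContact) → (M_NAV, open_gripper)
try evDone: (M_HALT, evDone) → (M_NAV, brake)
try evClear: (M_HALT, evClear) → (M_FOLLOW, led_on)
try evError: (M_HALT, evError) → (M_HALT, led_on)
try evStop: (M_HALT, evStop) → (M_FOLLOW, brake)  ← matches
try evStart: (M_HALT, evStart) → (M_FOLLOW, led_on)

evStop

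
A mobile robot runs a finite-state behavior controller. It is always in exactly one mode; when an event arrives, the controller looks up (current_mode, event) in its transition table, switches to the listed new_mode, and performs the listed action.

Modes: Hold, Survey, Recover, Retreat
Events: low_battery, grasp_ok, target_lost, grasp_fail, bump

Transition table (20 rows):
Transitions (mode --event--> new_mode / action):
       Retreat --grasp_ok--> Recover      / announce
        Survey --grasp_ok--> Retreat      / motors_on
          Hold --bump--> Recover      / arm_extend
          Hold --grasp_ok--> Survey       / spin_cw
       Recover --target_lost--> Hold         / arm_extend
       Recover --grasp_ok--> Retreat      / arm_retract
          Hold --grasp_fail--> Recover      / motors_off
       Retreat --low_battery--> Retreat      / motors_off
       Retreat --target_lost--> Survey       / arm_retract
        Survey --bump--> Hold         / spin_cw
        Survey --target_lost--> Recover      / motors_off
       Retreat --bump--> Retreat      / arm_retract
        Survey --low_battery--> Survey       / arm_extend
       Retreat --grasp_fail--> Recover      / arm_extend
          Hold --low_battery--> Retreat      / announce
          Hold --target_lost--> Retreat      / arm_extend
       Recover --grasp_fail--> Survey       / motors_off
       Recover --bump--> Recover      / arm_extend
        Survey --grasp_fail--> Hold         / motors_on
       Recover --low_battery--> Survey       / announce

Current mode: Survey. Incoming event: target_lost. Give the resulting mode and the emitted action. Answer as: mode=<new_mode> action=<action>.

current mode = Survey; filter table to that mode:
  (Survey, grasp_ok) → (Retreat, motors_on)
  (Survey, bump) → (Hold, spin_cw)
  (Survey, target_lost) → (Recover, motors_off)  ← event matches
  (Survey, low_battery) → (Survey, arm_extend)
  (Survey, grasp_fail) → (Hold, motors_on)
event = target_lost selects (Recover, motors_off)

mode=Recover action=motors_off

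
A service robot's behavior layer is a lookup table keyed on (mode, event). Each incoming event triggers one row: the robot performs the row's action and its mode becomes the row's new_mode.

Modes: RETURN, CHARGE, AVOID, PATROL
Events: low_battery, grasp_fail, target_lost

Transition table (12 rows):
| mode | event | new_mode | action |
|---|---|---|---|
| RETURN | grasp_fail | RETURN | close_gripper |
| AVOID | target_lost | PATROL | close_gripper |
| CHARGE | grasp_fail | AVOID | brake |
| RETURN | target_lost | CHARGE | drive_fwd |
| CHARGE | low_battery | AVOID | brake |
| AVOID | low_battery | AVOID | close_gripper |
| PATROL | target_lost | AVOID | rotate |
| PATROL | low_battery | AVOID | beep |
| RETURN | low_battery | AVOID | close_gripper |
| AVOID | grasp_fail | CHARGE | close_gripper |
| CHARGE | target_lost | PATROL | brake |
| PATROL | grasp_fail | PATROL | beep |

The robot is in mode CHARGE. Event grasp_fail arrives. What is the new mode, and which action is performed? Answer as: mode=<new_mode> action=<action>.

current mode = CHARGE; filter table to that mode:
  (CHARGE, grasp_fail) → (AVOID, brake)  ← event matches
  (CHARGE, low_battery) → (AVOID, brake)
  (CHARGE, target_lost) → (PATROL, brake)
event = grasp_fail selects (AVOID, brake)

mode=AVOID action=brake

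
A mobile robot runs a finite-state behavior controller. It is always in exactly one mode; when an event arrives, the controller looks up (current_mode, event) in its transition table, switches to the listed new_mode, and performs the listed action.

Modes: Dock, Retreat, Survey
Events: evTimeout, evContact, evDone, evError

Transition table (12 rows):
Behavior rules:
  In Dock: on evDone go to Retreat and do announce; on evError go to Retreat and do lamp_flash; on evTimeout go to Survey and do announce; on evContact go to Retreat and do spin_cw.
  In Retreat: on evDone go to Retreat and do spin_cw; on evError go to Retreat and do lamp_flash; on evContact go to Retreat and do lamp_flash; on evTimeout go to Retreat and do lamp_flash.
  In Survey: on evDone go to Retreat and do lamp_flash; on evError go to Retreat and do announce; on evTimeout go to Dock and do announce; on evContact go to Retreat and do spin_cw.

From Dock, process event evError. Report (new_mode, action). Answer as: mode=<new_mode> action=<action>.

current mode = Dock; filter table to that mode:
  (Dock, evDone) → (Retreat, announce)
  (Dock, evError) → (Retreat, lamp_flash)  ← event matches
  (Dock, evTimeout) → (Survey, announce)
  (Dock, evContact) → (Retreat, spin_cw)
event = evError selects (Retreat, lamp_flash)

mode=Retreat action=lamp_flash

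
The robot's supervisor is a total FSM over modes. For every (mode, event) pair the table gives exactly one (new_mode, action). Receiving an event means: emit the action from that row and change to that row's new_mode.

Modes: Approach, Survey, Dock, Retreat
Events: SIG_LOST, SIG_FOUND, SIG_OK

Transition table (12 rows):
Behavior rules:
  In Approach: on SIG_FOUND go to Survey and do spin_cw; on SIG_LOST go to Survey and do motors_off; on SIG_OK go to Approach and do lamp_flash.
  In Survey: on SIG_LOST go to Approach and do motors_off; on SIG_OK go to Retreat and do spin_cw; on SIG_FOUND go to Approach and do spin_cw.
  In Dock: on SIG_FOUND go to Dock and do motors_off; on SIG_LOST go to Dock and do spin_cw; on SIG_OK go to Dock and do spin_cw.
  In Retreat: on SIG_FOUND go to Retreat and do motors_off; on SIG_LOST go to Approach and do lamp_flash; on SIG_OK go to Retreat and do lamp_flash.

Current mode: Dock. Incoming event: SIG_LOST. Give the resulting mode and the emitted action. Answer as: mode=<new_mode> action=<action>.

current mode = Dock; filter table to that mode:
  (Dock, SIG_FOUND) → (Dock, motors_off)
  (Dock, SIG_LOST) → (Dock, spin_cw)  ← event matches
  (Dock, SIG_OK) → (Dock, spin_cw)
event = SIG_LOST selects (Dock, spin_cw)

mode=Dock action=spin_cw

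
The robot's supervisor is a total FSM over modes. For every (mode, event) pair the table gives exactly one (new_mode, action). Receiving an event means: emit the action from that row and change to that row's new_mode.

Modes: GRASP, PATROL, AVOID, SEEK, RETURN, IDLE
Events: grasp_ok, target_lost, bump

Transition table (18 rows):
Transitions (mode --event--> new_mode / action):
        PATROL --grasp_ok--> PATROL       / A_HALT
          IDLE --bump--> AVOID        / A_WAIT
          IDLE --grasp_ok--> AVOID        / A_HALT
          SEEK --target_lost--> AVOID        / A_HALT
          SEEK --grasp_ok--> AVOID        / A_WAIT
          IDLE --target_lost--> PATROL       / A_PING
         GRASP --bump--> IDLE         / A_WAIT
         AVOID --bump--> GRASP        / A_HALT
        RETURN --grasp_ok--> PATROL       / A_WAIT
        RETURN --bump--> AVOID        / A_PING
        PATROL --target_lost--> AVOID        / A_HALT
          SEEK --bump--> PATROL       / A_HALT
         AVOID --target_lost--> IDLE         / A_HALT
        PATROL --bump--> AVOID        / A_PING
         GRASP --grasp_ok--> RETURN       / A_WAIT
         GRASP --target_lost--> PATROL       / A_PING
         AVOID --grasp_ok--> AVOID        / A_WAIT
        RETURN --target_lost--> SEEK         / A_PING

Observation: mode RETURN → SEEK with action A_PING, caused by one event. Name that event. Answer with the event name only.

try grasp_ok: (RETURN, grasp_ok) → (PATROL, A_WAIT)
try target_lost: (RETURN, target_lost) → (SEEK, A_PING)  ← matches
try bump: (RETURN, bump) → (AVOID, A_PING)

target_lost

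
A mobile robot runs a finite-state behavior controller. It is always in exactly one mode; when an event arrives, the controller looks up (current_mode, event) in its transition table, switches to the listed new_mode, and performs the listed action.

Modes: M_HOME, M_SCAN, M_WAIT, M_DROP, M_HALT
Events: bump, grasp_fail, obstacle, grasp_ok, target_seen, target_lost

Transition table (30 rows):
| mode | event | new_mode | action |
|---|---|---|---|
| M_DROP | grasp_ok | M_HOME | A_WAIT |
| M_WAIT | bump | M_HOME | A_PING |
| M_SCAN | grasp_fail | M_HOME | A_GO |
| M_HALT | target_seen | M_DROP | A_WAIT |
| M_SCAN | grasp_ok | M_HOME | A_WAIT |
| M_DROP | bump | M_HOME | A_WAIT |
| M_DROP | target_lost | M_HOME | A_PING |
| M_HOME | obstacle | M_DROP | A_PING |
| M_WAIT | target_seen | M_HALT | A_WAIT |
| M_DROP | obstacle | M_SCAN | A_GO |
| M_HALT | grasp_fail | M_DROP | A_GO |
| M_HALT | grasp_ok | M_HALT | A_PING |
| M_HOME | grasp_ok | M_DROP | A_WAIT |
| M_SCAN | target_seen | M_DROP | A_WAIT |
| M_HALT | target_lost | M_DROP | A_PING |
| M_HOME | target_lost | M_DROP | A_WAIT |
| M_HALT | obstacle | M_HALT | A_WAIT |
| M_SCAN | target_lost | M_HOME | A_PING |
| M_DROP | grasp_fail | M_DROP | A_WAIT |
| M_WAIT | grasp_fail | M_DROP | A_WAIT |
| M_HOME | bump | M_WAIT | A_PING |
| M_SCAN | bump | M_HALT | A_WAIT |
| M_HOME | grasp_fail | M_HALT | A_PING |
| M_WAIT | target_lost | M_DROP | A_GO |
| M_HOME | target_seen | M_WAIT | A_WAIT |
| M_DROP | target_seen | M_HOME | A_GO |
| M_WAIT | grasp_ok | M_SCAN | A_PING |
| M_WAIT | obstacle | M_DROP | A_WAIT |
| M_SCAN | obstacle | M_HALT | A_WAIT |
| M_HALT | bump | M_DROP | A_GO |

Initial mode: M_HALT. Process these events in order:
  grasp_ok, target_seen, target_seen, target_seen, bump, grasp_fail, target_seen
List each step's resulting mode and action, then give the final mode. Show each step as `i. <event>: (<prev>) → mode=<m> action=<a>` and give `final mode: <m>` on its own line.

final mode: M_DROP

1. grasp_ok: (M_HALT) → mode=M_HALT action=A_PING
2. target_seen: (M_HALT) → mode=M_DROP action=A_WAIT
3. target_seen: (M_DROP) → mode=M_HOME action=A_GO
4. target_seen: (M_HOME) → mode=M_WAIT action=A_WAIT
5. bump: (M_WAIT) → mode=M_HOME action=A_PING
6. grasp_fail: (M_HOME) → mode=M_HALT action=A_PING
7. target_seen: (M_HALT) → mode=M_DROP action=A_WAIT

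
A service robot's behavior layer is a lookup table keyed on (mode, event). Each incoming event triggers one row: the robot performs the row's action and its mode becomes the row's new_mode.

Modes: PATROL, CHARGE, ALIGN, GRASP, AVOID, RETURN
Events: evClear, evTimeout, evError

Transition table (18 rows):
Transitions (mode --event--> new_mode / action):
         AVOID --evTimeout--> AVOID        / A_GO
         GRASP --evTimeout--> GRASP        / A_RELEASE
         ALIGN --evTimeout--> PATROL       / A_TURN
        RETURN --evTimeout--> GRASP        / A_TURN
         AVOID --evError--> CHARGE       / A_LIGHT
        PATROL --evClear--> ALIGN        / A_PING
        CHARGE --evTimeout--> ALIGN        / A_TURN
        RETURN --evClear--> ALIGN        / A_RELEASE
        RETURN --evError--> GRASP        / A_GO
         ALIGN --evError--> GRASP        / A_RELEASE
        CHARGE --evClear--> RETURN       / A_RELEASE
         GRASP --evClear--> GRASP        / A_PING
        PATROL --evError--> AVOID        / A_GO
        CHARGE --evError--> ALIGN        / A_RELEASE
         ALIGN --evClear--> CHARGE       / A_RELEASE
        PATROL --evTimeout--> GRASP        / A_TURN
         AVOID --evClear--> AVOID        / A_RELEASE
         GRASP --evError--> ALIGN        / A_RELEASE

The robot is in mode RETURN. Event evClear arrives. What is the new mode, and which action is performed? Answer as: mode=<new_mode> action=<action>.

current mode = RETURN; filter table to that mode:
  (RETURN, evTimeout) → (GRASP, A_TURN)
  (RETURN, evClear) → (ALIGN, A_RELEASE)  ← event matches
  (RETURN, evError) → (GRASP, A_GO)
event = evClear selects (ALIGN, A_RELEASE)

mode=ALIGN action=A_RELEASE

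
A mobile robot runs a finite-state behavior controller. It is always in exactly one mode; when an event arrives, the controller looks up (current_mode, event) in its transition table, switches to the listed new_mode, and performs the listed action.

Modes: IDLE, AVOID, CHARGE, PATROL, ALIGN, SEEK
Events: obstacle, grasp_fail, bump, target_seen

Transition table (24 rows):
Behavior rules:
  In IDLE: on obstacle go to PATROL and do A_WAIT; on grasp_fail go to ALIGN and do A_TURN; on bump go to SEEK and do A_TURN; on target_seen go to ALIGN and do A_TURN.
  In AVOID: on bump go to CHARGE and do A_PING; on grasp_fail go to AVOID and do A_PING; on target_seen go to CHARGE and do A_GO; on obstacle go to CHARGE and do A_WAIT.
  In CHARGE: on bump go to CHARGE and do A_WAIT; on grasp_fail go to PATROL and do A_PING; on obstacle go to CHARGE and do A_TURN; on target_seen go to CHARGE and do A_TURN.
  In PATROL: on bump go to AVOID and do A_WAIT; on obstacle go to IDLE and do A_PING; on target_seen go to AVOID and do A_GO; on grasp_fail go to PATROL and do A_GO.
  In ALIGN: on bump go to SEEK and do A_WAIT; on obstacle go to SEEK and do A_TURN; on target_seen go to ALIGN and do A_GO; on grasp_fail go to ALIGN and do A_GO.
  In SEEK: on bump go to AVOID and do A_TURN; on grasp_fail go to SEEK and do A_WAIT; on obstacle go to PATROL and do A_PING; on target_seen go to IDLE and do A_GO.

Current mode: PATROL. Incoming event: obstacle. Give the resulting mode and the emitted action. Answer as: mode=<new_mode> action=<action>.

current mode = PATROL; filter table to that mode:
  (PATROL, bump) → (AVOID, A_WAIT)
  (PATROL, obstacle) → (IDLE, A_PING)  ← event matches
  (PATROL, target_seen) → (AVOID, A_GO)
  (PATROL, grasp_fail) → (PATROL, A_GO)
event = obstacle selects (IDLE, A_PING)

mode=IDLE action=A_PING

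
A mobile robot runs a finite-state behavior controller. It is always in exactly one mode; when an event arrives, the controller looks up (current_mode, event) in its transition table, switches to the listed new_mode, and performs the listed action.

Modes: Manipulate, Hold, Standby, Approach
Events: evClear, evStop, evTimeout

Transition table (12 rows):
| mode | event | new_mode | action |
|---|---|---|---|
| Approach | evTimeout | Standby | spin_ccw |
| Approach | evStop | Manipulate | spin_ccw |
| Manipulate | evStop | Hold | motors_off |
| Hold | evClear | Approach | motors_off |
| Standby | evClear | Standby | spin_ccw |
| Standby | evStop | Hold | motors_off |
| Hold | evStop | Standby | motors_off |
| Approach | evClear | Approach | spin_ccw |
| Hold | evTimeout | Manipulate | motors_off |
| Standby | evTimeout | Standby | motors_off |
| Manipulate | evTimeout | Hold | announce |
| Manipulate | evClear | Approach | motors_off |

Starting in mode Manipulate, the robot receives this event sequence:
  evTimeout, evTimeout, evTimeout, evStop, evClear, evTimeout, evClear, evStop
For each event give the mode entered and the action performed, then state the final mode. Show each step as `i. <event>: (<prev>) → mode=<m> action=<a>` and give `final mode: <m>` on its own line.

1. evTimeout: (Manipulate) → mode=Hold action=announce
2. evTimeout: (Hold) → mode=Manipulate action=motors_off
3. evTimeout: (Manipulate) → mode=Hold action=announce
4. evStop: (Hold) → mode=Standby action=motors_off
5. evClear: (Standby) → mode=Standby action=spin_ccw
6. evTimeout: (Standby) → mode=Standby action=motors_off
7. evClear: (Standby) → mode=Standby action=spin_ccw
8. evStop: (Standby) → mode=Hold action=motors_off

final mode: Hold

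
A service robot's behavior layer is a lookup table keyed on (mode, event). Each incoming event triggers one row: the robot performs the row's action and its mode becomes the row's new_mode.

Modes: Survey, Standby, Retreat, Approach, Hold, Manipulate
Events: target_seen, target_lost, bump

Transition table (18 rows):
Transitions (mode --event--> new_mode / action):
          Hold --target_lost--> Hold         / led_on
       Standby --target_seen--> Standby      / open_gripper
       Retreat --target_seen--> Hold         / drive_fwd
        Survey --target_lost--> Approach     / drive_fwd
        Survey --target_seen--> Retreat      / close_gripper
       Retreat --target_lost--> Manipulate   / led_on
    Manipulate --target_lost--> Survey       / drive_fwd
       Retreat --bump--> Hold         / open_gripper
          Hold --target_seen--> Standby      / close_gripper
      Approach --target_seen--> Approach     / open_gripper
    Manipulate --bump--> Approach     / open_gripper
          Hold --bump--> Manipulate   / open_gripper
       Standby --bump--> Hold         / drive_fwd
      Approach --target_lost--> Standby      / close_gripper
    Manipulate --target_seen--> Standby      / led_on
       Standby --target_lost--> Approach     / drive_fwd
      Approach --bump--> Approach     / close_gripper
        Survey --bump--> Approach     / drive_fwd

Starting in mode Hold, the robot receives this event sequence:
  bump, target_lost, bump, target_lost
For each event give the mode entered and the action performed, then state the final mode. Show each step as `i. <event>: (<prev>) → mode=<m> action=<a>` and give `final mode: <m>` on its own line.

1. bump: (Hold) → mode=Manipulate action=open_gripper
2. target_lost: (Manipulate) → mode=Survey action=drive_fwd
3. bump: (Survey) → mode=Approach action=drive_fwd
4. target_lost: (Approach) → mode=Standby action=close_gripper

final mode: Standby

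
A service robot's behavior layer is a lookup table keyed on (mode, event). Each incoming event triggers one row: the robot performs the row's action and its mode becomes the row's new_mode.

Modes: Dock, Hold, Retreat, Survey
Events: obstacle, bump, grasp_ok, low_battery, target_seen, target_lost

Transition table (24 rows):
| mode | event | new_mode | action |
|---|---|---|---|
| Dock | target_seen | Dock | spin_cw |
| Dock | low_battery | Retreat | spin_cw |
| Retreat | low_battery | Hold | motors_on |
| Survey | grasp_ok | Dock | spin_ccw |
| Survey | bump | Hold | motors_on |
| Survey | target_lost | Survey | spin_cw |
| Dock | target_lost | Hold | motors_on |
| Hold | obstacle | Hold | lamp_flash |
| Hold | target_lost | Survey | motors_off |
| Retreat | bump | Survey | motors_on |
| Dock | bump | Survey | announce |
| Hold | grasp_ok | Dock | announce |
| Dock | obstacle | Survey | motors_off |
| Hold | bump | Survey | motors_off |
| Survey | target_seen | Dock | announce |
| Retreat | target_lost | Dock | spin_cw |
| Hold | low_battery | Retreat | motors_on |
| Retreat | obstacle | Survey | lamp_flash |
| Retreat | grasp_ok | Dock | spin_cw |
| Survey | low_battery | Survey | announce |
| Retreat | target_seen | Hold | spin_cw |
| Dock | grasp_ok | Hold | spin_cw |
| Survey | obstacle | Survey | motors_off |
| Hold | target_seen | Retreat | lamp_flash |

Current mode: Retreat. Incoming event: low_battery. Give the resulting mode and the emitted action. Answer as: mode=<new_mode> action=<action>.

mode=Hold action=motors_on

current mode = Retreat; filter table to that mode:
  (Retreat, low_battery) → (Hold, motors_on)  ← event matches
  (Retreat, bump) → (Survey, motors_on)
  (Retreat, target_lost) → (Dock, spin_cw)
  (Retreat, obstacle) → (Survey, lamp_flash)
  (Retreat, grasp_ok) → (Dock, spin_cw)
  (Retreat, target_seen) → (Hold, spin_cw)
event = low_battery selects (Hold, motors_on)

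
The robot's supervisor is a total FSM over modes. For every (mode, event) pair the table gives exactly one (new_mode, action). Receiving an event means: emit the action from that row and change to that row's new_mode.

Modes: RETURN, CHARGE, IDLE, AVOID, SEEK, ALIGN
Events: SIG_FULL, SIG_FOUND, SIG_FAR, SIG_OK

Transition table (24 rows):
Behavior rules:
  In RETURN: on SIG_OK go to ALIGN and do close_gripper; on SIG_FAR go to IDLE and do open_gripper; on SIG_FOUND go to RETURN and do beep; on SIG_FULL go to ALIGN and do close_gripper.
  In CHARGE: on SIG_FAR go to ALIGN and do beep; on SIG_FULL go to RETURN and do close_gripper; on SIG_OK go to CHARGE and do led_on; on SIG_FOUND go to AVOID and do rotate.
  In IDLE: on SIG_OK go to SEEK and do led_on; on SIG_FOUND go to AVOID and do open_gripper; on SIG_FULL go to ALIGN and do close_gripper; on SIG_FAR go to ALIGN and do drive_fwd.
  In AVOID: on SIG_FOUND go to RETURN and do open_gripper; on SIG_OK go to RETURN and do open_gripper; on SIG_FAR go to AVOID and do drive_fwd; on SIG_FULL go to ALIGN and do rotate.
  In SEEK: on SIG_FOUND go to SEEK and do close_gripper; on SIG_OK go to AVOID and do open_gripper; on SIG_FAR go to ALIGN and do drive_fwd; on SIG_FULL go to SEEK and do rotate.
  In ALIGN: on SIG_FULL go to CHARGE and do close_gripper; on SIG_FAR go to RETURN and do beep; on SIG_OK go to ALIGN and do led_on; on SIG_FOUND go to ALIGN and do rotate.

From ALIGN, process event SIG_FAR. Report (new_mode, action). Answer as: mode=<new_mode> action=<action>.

current mode = ALIGN; filter table to that mode:
  (ALIGN, SIG_FULL) → (CHARGE, close_gripper)
  (ALIGN, SIG_FAR) → (RETURN, beep)  ← event matches
  (ALIGN, SIG_OK) → (ALIGN, led_on)
  (ALIGN, SIG_FOUND) → (ALIGN, rotate)
event = SIG_FAR selects (RETURN, beep)

mode=RETURN action=beep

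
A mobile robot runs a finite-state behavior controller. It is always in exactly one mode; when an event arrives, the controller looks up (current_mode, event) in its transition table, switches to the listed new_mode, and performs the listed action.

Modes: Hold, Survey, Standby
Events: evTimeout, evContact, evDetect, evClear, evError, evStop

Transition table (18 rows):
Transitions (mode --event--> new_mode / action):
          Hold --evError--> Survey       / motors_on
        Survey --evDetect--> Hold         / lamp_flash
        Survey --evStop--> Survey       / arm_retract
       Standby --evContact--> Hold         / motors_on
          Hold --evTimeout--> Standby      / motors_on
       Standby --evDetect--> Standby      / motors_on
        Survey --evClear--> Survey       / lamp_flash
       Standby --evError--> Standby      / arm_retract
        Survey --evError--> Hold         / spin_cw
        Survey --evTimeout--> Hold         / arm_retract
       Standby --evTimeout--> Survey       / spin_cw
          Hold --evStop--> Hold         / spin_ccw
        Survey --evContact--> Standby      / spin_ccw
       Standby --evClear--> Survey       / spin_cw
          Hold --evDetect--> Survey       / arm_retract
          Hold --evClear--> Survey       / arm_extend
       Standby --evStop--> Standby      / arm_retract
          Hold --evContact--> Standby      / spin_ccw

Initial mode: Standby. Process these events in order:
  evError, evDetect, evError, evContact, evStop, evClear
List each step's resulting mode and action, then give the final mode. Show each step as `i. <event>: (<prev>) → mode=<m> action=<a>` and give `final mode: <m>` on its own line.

1. evError: (Standby) → mode=Standby action=arm_retract
2. evDetect: (Standby) → mode=Standby action=motors_on
3. evError: (Standby) → mode=Standby action=arm_retract
4. evContact: (Standby) → mode=Hold action=motors_on
5. evStop: (Hold) → mode=Hold action=spin_ccw
6. evClear: (Hold) → mode=Survey action=arm_extend

final mode: Survey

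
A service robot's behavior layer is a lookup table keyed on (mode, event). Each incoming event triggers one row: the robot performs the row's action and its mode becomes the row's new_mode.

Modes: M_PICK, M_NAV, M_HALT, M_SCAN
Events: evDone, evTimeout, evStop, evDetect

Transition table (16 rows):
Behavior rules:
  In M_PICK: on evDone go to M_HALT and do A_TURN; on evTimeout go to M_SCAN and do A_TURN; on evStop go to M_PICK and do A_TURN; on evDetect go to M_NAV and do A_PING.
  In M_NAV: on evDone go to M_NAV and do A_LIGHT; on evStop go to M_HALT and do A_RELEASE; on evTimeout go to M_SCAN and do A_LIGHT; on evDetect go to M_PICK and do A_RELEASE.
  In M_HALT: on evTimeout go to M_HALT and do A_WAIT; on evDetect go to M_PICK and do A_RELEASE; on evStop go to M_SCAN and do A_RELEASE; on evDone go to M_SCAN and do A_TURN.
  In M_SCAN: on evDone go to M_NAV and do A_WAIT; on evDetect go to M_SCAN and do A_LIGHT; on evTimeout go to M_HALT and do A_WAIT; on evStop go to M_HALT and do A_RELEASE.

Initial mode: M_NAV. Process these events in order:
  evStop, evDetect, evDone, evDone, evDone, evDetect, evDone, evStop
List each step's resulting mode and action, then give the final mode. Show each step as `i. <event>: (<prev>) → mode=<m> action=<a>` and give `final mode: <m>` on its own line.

1. evStop: (M_NAV) → mode=M_HALT action=A_RELEASE
2. evDetect: (M_HALT) → mode=M_PICK action=A_RELEASE
3. evDone: (M_PICK) → mode=M_HALT action=A_TURN
4. evDone: (M_HALT) → mode=M_SCAN action=A_TURN
5. evDone: (M_SCAN) → mode=M_NAV action=A_WAIT
6. evDetect: (M_NAV) → mode=M_PICK action=A_RELEASE
7. evDone: (M_PICK) → mode=M_HALT action=A_TURN
8. evStop: (M_HALT) → mode=M_SCAN action=A_RELEASE

final mode: M_SCAN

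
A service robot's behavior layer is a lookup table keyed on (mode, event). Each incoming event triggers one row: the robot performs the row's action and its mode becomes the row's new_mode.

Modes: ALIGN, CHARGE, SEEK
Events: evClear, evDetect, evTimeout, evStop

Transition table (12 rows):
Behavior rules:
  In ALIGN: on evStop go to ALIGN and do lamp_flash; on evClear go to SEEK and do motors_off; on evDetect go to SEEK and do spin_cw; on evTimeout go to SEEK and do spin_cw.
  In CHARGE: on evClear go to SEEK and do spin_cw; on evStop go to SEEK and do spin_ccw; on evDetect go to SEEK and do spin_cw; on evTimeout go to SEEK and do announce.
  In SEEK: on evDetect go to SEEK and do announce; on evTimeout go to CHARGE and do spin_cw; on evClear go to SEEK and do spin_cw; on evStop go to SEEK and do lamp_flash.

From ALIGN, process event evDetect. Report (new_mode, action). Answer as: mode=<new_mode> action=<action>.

mode=SEEK action=spin_cw

current mode = ALIGN; filter table to that mode:
  (ALIGN, evStop) → (ALIGN, lamp_flash)
  (ALIGN, evClear) → (SEEK, motors_off)
  (ALIGN, evDetect) → (SEEK, spin_cw)  ← event matches
  (ALIGN, evTimeout) → (SEEK, spin_cw)
event = evDetect selects (SEEK, spin_cw)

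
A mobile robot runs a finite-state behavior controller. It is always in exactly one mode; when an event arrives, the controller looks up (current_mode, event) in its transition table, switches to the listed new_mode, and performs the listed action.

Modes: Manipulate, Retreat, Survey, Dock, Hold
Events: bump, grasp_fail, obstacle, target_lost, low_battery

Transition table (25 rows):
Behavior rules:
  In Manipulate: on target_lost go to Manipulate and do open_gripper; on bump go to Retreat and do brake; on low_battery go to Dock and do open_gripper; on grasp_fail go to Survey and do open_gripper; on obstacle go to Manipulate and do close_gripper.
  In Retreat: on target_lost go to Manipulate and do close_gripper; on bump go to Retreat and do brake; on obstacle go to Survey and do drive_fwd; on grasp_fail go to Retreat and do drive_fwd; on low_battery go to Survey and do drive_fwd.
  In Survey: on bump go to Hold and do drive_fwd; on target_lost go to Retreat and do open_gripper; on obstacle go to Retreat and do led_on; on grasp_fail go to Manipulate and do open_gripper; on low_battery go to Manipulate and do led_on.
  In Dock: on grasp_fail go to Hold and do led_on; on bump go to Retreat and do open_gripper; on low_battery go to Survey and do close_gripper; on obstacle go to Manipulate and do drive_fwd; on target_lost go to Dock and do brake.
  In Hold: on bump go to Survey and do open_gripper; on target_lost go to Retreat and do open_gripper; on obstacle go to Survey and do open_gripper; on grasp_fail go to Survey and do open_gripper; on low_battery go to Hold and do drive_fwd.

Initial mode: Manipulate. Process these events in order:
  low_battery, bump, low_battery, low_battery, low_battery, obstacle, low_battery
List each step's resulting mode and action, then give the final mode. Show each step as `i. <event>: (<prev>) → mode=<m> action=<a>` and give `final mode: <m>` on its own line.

1. low_battery: (Manipulate) → mode=Dock action=open_gripper
2. bump: (Dock) → mode=Retreat action=open_gripper
3. low_battery: (Retreat) → mode=Survey action=drive_fwd
4. low_battery: (Survey) → mode=Manipulate action=led_on
5. low_battery: (Manipulate) → mode=Dock action=open_gripper
6. obstacle: (Dock) → mode=Manipulate action=drive_fwd
7. low_battery: (Manipulate) → mode=Dock action=open_gripper

final mode: Dock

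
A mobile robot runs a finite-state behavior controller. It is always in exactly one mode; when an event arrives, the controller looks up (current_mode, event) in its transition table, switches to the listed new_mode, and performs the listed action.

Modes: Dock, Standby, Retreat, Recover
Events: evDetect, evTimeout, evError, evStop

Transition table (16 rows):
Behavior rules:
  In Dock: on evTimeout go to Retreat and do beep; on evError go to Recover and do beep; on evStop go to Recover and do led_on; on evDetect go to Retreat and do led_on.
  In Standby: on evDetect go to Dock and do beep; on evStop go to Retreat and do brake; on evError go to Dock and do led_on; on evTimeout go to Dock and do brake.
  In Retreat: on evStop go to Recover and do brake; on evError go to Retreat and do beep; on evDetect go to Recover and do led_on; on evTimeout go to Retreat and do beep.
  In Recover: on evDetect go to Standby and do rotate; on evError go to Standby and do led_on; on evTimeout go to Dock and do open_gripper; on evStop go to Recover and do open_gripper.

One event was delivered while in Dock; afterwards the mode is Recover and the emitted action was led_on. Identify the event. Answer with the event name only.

try evDetect: (Dock, evDetect) → (Retreat, led_on)
try evTimeout: (Dock, evTimeout) → (Retreat, beep)
try evError: (Dock, evError) → (Recover, beep)
try evStop: (Dock, evStop) → (Recover, led_on)  ← matches

evStop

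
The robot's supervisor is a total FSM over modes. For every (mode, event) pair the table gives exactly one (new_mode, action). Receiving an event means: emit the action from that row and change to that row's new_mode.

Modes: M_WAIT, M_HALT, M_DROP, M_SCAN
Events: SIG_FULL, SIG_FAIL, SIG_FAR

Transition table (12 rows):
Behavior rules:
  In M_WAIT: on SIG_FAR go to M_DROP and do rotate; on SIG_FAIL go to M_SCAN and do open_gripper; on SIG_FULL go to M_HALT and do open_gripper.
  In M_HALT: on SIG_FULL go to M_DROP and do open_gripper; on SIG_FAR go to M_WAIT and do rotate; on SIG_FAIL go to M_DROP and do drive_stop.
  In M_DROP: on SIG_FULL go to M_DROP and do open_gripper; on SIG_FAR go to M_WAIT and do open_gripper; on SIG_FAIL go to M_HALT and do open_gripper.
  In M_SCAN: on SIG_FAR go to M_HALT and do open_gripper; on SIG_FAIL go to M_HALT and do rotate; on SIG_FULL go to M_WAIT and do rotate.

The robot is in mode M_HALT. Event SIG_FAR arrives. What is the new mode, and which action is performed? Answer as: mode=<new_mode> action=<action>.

mode=M_WAIT action=rotate

current mode = M_HALT; filter table to that mode:
  (M_HALT, SIG_FULL) → (M_DROP, open_gripper)
  (M_HALT, SIG_FAR) → (M_WAIT, rotate)  ← event matches
  (M_HALT, SIG_FAIL) → (M_DROP, drive_stop)
event = SIG_FAR selects (M_WAIT, rotate)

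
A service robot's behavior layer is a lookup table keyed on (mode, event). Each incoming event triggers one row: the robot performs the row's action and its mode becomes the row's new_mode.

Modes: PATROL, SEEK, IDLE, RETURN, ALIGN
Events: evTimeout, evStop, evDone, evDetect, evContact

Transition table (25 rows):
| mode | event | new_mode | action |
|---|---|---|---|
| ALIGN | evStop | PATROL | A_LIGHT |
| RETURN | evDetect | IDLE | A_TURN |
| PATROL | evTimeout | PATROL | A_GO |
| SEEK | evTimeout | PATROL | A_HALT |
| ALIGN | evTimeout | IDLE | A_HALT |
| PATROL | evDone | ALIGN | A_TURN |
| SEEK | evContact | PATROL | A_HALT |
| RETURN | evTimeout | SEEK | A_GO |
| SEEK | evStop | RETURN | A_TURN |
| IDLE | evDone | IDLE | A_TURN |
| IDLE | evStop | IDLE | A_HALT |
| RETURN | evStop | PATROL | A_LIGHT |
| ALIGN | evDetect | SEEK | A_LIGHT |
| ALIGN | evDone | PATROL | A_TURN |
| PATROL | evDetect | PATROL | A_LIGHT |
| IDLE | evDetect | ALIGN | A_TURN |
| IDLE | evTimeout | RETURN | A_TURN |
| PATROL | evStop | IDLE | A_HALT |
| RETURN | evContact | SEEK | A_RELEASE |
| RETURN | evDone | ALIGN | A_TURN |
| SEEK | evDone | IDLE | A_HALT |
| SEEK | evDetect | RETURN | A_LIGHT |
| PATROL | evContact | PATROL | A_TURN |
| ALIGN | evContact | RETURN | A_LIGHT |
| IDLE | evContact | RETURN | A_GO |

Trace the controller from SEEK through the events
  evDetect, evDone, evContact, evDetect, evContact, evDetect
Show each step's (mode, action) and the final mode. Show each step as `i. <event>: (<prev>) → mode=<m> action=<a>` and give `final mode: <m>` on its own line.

final mode: IDLE

1. evDetect: (SEEK) → mode=RETURN action=A_LIGHT
2. evDone: (RETURN) → mode=ALIGN action=A_TURN
3. evContact: (ALIGN) → mode=RETURN action=A_LIGHT
4. evDetect: (RETURN) → mode=IDLE action=A_TURN
5. evContact: (IDLE) → mode=RETURN action=A_GO
6. evDetect: (RETURN) → mode=IDLE action=A_TURN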